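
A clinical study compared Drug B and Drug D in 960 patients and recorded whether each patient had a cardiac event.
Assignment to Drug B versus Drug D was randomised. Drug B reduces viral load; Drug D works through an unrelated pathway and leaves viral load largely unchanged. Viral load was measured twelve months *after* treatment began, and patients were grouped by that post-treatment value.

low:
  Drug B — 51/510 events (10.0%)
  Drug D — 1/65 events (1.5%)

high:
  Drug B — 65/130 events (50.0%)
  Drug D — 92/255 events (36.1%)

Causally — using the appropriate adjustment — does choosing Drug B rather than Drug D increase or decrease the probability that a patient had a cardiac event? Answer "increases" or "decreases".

decreases

Viral load lies on the pathway drug → viral load → outcome, so adjusting for it blocks the indirect effect. For the total causal effect of drug, use the unadjusted pooled rates.
Pooled: Drug B 18.1% vs Drug D 29.1%; Drug B is lower overall.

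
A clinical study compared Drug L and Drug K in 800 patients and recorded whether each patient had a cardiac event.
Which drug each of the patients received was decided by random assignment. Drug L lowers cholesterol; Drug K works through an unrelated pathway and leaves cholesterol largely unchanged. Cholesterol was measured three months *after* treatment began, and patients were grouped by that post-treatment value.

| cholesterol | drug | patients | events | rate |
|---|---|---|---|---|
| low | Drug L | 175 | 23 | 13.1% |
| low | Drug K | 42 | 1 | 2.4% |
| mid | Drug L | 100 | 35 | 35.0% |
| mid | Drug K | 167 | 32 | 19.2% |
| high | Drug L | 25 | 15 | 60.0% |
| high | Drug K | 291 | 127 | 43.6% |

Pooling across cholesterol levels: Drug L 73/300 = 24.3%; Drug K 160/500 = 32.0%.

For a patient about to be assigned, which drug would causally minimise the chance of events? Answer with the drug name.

Drug L

Because the drug influences cholesterol, cholesterol is a post-treatment mediator, not a confounder. Stratifying on it would bias the estimate; the causal effect is the crude pooled difference.
Pooled: Drug L 24.3% vs Drug K 32.0%; Drug L is lower overall.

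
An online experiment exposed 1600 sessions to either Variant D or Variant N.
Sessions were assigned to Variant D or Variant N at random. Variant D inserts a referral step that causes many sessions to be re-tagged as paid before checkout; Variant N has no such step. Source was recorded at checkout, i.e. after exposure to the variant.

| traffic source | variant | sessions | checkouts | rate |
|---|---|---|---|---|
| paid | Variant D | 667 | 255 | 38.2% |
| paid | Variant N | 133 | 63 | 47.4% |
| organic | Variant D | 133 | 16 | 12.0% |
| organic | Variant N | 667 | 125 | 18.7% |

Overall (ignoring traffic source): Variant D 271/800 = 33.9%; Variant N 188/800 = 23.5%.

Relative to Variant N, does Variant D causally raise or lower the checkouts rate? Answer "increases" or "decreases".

increases

The stratified and pooled comparisons disagree (Variant N wins within each traffic source; Variant D wins overall), so the answer turns on the causal role of traffic source.
Traffic source is recorded after the variant and is itself shifted by it — it sits on the causal path from variant to outcome. Conditioning on a mediator would strip out part of the effect we want; the pooled comparison gives the total causal effect.
Pooled: Variant D 33.9% vs Variant N 23.5%; Variant D is higher overall.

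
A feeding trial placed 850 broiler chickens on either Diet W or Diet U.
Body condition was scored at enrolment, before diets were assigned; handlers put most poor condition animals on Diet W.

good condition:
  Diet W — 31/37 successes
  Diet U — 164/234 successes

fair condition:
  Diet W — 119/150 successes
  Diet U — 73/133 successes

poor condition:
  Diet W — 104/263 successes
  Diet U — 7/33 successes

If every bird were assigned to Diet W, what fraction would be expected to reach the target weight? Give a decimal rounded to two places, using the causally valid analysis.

0.67

Diet W is higher inside every starting body condition stratum but Diet U is higher in aggregate. Whether to stratify depends on how starting body condition relates to the diet.
Starting body condition differs across diets for reasons unrelated to any effect of the diet itself, and it separately predicts the outcome — a classic confounder. We must compare within starting body condition levels.
Standardising Diet W to the population starting body condition mix: 0.319·31/37 + 0.333·119/150 + 0.348·104/263 = 0.669.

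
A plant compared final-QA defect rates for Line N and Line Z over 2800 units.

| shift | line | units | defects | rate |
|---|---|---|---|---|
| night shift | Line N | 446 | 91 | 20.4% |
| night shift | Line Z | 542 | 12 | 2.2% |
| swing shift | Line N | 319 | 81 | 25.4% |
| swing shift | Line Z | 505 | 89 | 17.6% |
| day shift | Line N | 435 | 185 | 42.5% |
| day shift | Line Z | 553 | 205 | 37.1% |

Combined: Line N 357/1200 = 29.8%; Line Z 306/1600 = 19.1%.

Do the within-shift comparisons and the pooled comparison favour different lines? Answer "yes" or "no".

no

Within each shift level (night shift 20.4% vs 2.2%; swing shift 25.4% vs 17.6%; day shift 42.5% vs 37.1%), Line Z has the lower rate every time. Pooled: 29.8% vs 19.1% — Line Z has the lower rate overall. They agree.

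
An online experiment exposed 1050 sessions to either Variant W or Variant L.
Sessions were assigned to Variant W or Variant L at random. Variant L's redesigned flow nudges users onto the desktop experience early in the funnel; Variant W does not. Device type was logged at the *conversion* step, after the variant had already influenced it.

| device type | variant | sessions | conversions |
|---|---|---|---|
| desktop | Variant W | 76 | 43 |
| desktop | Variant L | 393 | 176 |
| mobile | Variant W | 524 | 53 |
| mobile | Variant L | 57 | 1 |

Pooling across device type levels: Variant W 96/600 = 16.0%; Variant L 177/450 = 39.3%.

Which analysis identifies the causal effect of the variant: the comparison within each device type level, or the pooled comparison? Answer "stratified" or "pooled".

Device type lies on the pathway variant → device type → outcome, so adjusting for it blocks the indirect effect. For the total causal effect of variant, use the unadjusted pooled rates.
Pooled: Variant W 16.0% vs Variant L 39.3%; Variant L is higher overall.

pooled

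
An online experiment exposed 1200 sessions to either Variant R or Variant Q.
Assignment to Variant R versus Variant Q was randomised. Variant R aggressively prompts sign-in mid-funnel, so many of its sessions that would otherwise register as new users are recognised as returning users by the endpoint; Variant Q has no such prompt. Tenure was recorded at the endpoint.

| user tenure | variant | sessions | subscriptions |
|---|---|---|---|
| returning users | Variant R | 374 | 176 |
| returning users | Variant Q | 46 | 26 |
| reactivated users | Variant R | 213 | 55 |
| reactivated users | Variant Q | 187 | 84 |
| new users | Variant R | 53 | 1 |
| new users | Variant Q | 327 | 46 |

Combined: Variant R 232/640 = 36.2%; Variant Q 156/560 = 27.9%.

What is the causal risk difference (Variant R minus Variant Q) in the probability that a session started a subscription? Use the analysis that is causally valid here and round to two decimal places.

Because the variant influences user tenure, user tenure is a post-treatment mediator, not a confounder. Stratifying on it would bias the estimate; the causal effect is the crude pooled difference.
The causal difference is the pooled difference: 0.362 − 0.279 = +0.084.

+0.08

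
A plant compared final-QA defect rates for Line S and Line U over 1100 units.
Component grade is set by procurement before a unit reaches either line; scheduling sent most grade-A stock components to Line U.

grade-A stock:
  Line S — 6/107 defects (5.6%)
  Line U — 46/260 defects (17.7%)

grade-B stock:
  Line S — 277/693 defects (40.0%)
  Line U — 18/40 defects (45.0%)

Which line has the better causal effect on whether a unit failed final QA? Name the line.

Line S

The component grade-specific comparison favours Line S throughout, but the pooled figures favour Line U. The question is whether to condition on component grade.
Component grade is set before the line has any effect — it is not caused by the line — and it independently drives the outcome. That makes it a confounder, so the causal comparison is within component grade levels.
Within each level — grade-A stock: 5.6% vs 17.7%; grade-B stock: 40.0% vs 45.0% — Line S is lower every time.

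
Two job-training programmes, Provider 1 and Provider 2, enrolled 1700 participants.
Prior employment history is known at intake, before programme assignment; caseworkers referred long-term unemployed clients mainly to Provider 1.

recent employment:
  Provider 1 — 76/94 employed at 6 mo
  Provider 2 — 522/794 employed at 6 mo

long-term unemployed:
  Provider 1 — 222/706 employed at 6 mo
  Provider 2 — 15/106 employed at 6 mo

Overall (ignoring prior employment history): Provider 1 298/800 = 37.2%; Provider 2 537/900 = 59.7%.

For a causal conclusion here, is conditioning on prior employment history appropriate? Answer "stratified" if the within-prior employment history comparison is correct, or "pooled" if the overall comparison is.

stratified

Within every prior employment history level Provider 1 has the higher rate, yet pooled Provider 2 does — Simpson's reversal.
Since prior employment history is a pre-existing factor (not a product of the programme) and it affects the outcome on its own, it is a confounder. The stratified rates, not the pooled rate, identify the causal effect.
Within each level — recent employment: 80.9% vs 65.7%; long-term unemployed: 31.4% vs 14.2% — Provider 1 is higher every time.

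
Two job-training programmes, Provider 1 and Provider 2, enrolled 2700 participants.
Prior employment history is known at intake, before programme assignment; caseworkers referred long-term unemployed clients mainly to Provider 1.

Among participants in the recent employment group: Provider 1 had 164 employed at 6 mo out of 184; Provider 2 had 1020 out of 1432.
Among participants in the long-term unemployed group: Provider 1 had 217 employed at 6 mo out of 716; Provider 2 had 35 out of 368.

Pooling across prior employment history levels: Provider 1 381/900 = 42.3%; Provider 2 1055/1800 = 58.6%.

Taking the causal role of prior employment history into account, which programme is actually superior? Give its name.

Within every prior employment history level Provider 1 has the higher rate, yet pooled Provider 2 does — Simpson's reversal.
Prior employment history satisfies the back-door criterion: it is not a descendant of the programme, and it blocks the spurious path from programme to outcome. Adjusting for it (i.e., using the within-prior employment history rates) gives the causal effect.
Within each level — recent employment: 89.1% vs 71.2%; long-term unemployed: 30.3% vs 9.5% — Provider 1 is higher every time.

Provider 1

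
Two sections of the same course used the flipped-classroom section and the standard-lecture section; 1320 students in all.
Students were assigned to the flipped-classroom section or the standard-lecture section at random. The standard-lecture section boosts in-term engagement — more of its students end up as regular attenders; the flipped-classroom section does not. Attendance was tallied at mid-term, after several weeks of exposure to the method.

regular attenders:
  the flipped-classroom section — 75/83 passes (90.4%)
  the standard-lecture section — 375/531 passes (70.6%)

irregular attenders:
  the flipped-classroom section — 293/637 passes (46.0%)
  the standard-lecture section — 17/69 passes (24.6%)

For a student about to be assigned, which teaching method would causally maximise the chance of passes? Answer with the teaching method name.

the standard-lecture section

Mid-term attendance is downstream of the teaching method. One should not condition on a consequence of treatment, so the overall rates are the right comparison.
Pooled: the flipped-classroom section 51.1% vs the standard-lecture section 65.3%; the standard-lecture section is higher overall.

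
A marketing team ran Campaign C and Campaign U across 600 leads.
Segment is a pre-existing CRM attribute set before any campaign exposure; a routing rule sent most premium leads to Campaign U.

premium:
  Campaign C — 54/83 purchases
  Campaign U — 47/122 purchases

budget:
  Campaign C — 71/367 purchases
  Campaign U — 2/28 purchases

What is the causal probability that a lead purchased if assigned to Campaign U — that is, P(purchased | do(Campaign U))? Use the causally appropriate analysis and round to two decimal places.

0.18

Customer segment is set before the campaign has any effect — it is not caused by the campaign — and it independently drives the outcome. That makes it a confounder, so the causal comparison is within customer segment levels.
Standardising Campaign U to the population customer segment mix: 0.342·47/122 + 0.658·2/28 = 0.179.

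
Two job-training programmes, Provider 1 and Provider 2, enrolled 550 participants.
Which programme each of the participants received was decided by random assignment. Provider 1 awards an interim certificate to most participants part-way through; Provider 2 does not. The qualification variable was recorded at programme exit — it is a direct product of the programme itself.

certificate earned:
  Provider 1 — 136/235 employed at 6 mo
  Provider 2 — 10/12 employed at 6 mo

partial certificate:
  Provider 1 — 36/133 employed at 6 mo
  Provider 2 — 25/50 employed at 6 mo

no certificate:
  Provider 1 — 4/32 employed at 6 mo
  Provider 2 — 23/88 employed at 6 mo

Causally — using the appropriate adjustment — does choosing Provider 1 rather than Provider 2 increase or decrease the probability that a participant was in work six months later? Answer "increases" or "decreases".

increases

Qualification attained during the programme is recorded after the programme and is itself shifted by it — it sits on the causal path from programme to outcome. Conditioning on a mediator would strip out part of the effect we want; the pooled comparison gives the total causal effect.
Pooled: Provider 1 44.0% vs Provider 2 38.7%; Provider 1 is higher overall.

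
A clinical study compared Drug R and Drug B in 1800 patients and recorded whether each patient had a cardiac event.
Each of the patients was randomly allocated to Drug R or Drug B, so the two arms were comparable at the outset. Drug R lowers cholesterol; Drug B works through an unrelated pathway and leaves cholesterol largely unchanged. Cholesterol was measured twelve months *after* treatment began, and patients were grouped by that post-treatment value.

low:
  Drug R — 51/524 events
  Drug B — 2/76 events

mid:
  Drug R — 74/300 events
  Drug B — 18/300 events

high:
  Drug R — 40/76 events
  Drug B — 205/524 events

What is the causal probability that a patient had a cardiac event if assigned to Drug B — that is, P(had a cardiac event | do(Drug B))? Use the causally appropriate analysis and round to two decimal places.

0.25

Drug B is lower inside every cholesterol stratum but Drug R is lower in aggregate. Whether to stratify depends on how cholesterol relates to the drug.
Stratifying would compare drugs among patients the drugs themselves sorted into cholesterol groups — a form of selection on an intermediate. The unconditioned pooled rates give the total causal effect.
So P(outcome | do(Drug B)) is just the pooled rate for Drug B: 225/900 = 0.250.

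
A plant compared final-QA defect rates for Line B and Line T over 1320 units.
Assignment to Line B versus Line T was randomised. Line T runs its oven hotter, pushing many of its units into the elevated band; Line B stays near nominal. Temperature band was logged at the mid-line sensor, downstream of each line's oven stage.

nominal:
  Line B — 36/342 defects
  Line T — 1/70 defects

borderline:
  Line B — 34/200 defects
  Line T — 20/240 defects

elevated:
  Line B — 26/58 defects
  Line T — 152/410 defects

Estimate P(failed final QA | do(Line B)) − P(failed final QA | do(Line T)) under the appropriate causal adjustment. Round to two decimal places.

-0.08

The stratified and pooled comparisons disagree (Line T wins within each in-process temperature band; Line B wins overall), so the answer turns on the causal role of in-process temperature band.
In-process temperature band is downstream of the line. One should not condition on a consequence of treatment, so the overall rates are the right comparison.
The causal difference is the pooled difference: 0.160 − 0.240 = -0.080.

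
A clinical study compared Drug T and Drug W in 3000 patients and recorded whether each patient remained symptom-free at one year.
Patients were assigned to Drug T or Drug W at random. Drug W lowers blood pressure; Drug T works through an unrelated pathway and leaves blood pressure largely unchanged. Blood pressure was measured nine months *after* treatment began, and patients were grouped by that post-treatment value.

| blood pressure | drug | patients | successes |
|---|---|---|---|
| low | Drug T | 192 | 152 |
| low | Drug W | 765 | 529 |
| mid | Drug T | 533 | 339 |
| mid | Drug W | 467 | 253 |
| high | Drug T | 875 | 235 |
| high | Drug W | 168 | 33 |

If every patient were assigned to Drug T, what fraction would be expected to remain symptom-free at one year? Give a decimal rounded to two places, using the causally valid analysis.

0.45

Because the drug influences blood pressure, blood pressure is a post-treatment mediator, not a confounder. Stratifying on it would bias the estimate; the causal effect is the crude pooled difference.
So P(outcome | do(Drug T)) is just the pooled rate for Drug T: 726/1600 = 0.454.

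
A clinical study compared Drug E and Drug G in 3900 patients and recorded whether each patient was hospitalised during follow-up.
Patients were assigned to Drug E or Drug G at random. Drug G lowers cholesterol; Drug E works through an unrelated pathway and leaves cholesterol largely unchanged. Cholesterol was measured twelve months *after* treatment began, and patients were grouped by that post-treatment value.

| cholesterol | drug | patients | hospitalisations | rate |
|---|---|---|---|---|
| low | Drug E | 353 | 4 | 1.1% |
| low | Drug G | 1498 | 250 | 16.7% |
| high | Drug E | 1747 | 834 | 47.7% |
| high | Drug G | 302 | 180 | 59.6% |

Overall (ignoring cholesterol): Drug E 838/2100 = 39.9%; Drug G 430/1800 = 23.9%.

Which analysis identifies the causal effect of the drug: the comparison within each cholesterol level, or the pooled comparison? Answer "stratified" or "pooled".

The cholesterol-specific comparison favours Drug E throughout, but the pooled figures favour Drug G. The question is whether to condition on cholesterol.
Cholesterol is downstream of the drug. One should not condition on a consequence of treatment, so the overall rates are the right comparison.
Pooled: Drug E 39.9% vs Drug G 23.9%; Drug G is lower overall.

pooled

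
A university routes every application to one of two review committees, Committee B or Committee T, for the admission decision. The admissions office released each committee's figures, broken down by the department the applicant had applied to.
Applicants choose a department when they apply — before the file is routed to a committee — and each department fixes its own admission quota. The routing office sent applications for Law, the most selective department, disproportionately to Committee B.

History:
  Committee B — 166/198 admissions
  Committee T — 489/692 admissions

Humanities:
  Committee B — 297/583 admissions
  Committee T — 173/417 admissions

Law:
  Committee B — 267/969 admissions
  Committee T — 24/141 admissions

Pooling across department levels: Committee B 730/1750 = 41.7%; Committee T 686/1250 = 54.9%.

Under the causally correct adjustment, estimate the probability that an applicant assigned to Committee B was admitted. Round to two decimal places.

Department satisfies the back-door criterion: it is not a descendant of the review committee, and it blocks the spurious path from review committee to outcome. Adjusting for it (i.e., using the within-department rates) gives the causal effect.
Standardising Committee B to the population department mix: 0.297·166/198 + 0.333·297/583 + 0.370·267/969 = 0.520.

0.52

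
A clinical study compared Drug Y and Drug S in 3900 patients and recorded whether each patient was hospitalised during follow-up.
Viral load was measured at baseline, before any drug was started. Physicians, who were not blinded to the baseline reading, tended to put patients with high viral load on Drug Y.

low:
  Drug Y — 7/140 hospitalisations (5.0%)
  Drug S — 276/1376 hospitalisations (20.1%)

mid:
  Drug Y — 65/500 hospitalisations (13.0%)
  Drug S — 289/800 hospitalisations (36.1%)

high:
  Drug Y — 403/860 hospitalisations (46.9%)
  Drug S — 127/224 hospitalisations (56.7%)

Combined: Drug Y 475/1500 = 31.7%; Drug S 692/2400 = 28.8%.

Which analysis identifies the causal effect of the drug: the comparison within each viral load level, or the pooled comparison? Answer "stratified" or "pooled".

stratified

The imbalance in viral load arose from how patients were allocated, not from anything the drug did; and viral load independently affects the outcome. The pooled gap is confounded — condition on viral load.
Within each level — low: 5.0% vs 20.1%; mid: 13.0% vs 36.1%; high: 46.9% vs 56.7% — Drug Y is lower every time.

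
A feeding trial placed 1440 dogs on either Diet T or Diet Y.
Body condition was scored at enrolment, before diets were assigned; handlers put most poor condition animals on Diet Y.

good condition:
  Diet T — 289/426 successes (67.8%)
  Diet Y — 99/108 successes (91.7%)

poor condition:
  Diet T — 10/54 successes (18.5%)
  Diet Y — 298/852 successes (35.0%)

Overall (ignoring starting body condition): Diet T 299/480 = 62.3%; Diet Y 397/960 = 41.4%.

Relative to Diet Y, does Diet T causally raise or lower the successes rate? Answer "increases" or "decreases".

Since starting body condition is a pre-existing factor (not a product of the diet) and it affects the outcome on its own, it is a confounder. The stratified rates, not the pooled rate, identify the causal effect.
Within each level — good condition: 67.8% vs 91.7%; poor condition: 18.5% vs 35.0% — Diet Y is higher every time.

decreases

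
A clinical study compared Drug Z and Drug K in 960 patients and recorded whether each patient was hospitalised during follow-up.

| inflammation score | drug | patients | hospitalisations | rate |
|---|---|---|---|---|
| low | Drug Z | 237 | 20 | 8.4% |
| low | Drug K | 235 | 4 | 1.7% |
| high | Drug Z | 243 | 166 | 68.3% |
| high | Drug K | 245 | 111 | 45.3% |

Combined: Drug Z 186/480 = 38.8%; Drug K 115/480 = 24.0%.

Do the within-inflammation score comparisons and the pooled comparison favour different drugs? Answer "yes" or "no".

no

Within each inflammation score level (low 8.4% vs 1.7%; high 68.3% vs 45.3%), Drug K has the lower rate every time. Pooled: 38.8% vs 24.0% — Drug K has the lower rate overall. They agree.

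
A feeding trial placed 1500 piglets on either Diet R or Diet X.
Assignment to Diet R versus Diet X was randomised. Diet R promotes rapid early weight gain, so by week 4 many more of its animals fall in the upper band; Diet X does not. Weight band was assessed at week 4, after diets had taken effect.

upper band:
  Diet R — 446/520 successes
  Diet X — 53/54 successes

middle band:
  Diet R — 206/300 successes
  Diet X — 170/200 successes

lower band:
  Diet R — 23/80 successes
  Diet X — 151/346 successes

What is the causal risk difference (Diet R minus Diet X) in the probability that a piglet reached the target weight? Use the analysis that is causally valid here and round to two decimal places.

The stratified and pooled comparisons disagree (Diet X wins within each week-4 weight band; Diet R wins overall), so the answer turns on the causal role of week-4 weight band.
Week-4 weight band here is a post-treatment variable shaped by the diet; conditioning on it would introduce bias rather than remove it. The overall comparison is the causal one.
The causal difference is the pooled difference: 0.750 − 0.623 = +0.127.

+0.13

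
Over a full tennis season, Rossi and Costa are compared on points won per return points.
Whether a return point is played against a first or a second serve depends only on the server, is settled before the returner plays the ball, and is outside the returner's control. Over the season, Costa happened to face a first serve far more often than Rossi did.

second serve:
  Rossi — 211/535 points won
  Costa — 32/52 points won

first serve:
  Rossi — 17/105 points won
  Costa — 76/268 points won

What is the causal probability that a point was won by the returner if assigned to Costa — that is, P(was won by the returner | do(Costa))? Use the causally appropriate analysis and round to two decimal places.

Serve type satisfies the back-door criterion: it is not a descendant of the player, and it blocks the spurious path from player to outcome. Adjusting for it (i.e., using the within-serve type rates) gives the causal effect.
Standardising Costa to the population serve type mix: 0.611·32/52 + 0.389·76/268 = 0.486.

0.49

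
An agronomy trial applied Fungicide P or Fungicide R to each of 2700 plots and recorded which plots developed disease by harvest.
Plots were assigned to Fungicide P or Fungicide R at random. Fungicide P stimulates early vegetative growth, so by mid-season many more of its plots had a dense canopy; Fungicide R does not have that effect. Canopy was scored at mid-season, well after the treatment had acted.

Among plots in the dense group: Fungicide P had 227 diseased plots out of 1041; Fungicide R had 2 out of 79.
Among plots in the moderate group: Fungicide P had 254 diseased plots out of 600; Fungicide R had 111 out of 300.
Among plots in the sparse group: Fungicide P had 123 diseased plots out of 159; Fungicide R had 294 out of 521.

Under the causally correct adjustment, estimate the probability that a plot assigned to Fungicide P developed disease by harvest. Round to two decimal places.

The mid-season canopy-specific comparison favours Fungicide R throughout, but the pooled figures favour Fungicide P. The question is whether to condition on mid-season canopy.
Stratifying would compare fungicides among plots the fungicides themselves sorted into mid-season canopy groups — a form of selection on an intermediate. The unconditioned pooled rates give the total causal effect.
So P(outcome | do(Fungicide P)) is just the pooled rate for Fungicide P: 604/1800 = 0.336.

0.34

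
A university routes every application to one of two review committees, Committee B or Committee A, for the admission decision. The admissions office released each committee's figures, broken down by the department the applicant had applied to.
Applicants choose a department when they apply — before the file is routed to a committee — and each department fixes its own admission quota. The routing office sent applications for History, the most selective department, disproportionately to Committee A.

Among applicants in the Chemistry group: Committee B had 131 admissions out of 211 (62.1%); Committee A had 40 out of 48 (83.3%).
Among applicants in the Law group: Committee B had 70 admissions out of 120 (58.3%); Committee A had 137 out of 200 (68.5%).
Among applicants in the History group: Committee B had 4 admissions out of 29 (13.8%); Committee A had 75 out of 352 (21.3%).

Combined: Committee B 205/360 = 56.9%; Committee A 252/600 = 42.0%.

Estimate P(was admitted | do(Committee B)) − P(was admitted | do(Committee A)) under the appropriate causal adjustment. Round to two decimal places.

Department satisfies the back-door criterion: it is not a descendant of the review committee, and it blocks the spurious path from review committee to outcome. Adjusting for it (i.e., using the within-department rates) gives the causal effect.
Adjusting over the population distribution of department: 0.270·(0.621−0.833) + 0.333·(0.583−0.685) + 0.397·(0.138−0.213) = -0.121.

-0.12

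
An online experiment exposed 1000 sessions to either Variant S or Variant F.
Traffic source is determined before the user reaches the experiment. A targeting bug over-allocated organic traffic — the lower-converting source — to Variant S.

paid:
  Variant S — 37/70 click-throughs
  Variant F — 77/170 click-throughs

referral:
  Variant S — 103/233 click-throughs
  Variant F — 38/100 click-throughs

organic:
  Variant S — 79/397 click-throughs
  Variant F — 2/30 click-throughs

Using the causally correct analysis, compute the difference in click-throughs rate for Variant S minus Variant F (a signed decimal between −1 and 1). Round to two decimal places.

+0.10

The traffic source-specific comparison favours Variant S throughout, but the pooled figures favour Variant F. The question is whether to condition on traffic source.
The imbalance in traffic source arose from how sessions were allocated, not from anything the variant did; and traffic source independently affects the outcome. The pooled gap is confounded — condition on traffic source.
Adjusting over the population distribution of traffic source: 0.240·(0.529−0.453) + 0.333·(0.442−0.380) + 0.427·(0.199−0.067) = +0.095.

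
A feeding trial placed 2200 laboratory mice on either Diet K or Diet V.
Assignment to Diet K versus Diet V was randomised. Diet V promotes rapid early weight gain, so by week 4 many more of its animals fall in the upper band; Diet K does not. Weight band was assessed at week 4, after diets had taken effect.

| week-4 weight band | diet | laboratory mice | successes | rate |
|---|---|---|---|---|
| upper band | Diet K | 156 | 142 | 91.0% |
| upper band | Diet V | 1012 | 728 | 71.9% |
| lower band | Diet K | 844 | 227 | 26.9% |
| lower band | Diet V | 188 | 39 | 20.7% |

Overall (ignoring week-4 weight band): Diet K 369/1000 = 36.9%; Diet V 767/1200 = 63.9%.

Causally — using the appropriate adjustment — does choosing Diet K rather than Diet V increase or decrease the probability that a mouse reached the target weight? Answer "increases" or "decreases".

decreases

The stratified and pooled comparisons disagree (Diet K wins within each week-4 weight band; Diet V wins overall), so the answer turns on the causal role of week-4 weight band.
Week-4 weight band lies on the pathway diet → week-4 weight band → outcome, so adjusting for it blocks the indirect effect. For the total causal effect of diet, use the unadjusted pooled rates.
Pooled: Diet K 36.9% vs Diet V 63.9%; Diet V is higher overall.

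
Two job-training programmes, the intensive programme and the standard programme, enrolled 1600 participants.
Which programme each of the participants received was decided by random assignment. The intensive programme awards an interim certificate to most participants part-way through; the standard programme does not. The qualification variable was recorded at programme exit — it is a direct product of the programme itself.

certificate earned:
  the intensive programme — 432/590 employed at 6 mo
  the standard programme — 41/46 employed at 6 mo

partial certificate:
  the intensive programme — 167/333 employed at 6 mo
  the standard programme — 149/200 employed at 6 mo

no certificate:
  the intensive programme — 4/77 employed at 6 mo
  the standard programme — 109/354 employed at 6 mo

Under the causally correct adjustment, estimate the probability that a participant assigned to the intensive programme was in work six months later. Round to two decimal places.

The distribution of qualification attained during the programme is itself part of what the programme does — it is an intermediate outcome. Holding it fixed would remove that part of the effect; the total effect is the pooled difference.
So P(outcome | do(the intensive programme)) is just the pooled rate for the intensive programme: 603/1000 = 0.603.

0.60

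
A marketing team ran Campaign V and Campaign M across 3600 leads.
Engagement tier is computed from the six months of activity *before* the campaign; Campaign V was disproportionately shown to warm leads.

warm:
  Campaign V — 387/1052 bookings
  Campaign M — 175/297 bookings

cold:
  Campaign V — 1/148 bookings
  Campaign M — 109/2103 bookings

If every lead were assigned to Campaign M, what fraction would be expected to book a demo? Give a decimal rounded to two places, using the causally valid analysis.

0.25

Since engagement tier is a pre-existing factor (not a product of the campaign) and it affects the outcome on its own, it is a confounder. The stratified rates, not the pooled rate, identify the causal effect.
Standardising Campaign M to the population engagement tier mix: 0.375·175/297 + 0.625·109/2103 = 0.253.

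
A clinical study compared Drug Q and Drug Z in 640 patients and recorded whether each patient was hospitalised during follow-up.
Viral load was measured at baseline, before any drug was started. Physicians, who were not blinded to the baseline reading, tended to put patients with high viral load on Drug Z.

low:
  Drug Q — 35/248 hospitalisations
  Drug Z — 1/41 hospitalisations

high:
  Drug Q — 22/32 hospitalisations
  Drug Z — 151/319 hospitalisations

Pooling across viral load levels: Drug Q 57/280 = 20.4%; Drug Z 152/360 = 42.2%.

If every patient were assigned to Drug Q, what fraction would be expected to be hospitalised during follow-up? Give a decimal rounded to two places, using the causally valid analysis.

0.44

The imbalance in viral load arose from how patients were allocated, not from anything the drug did; and viral load independently affects the outcome. The pooled gap is confounded — condition on viral load.
Standardising Drug Q to the population viral load mix: 0.452·35/248 + 0.548·22/32 = 0.441.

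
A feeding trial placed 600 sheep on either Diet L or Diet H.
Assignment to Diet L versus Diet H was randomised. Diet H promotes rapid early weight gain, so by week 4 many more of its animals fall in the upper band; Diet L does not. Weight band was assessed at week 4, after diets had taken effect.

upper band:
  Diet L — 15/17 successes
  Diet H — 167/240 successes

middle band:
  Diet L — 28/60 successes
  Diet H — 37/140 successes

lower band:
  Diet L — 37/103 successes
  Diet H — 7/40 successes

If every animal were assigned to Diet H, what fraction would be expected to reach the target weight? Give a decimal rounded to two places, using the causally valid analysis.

0.50

Diet L is higher inside every week-4 weight band stratum but Diet H is higher in aggregate. Whether to stratify depends on how week-4 weight band relates to the diet.
Week-4 weight band here is a post-treatment variable shaped by the diet; conditioning on it would introduce bias rather than remove it. The overall comparison is the causal one.
So P(outcome | do(Diet H)) is just the pooled rate for Diet H: 211/420 = 0.502.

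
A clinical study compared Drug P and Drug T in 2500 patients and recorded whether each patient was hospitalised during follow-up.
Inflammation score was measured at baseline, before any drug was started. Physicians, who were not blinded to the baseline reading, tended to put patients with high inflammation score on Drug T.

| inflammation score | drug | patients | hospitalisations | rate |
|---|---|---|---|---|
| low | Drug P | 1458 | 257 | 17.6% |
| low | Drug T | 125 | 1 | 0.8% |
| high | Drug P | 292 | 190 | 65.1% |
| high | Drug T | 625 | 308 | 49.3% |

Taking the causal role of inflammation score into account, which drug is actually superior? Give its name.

Drug T is lower inside every inflammation score stratum but Drug P is lower in aggregate. Whether to stratify depends on how inflammation score relates to the drug.
Inflammation score satisfies the back-door criterion: it is not a descendant of the drug, and it blocks the spurious path from drug to outcome. Adjusting for it (i.e., using the within-inflammation score rates) gives the causal effect.
Within each level — low: 17.6% vs 0.8%; high: 65.1% vs 49.3% — Drug T is lower every time.

Drug T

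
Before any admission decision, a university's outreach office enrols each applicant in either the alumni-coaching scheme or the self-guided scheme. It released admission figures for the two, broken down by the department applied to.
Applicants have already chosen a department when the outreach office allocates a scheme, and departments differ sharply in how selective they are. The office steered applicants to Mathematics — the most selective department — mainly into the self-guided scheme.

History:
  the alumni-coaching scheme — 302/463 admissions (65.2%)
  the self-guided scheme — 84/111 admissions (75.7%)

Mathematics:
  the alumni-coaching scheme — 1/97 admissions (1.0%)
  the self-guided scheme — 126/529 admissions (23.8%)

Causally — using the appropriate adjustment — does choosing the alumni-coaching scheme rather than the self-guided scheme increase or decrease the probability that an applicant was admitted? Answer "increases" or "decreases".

The imbalance in department arose from how applicants were allocated, not from anything the outreach scheme did; and department independently affects the outcome. The pooled gap is confounded — condition on department.
Within each level — History: 65.2% vs 75.7%; Mathematics: 1.0% vs 23.8% — the self-guided scheme is higher every time.

decreases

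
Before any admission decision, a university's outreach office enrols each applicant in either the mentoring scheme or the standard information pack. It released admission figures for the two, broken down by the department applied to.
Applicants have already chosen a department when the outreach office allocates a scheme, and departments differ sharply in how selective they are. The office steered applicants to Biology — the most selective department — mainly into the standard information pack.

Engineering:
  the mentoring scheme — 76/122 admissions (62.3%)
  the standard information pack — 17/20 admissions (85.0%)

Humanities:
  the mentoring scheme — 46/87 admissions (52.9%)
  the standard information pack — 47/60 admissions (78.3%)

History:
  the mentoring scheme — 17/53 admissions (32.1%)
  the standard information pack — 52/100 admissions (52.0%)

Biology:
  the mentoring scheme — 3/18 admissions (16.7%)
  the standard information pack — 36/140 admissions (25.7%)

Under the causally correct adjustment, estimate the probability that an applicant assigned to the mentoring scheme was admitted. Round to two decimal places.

0.40

The stratified and pooled comparisons disagree (the standard information pack wins within each department; the mentoring scheme wins overall), so the answer turns on the causal role of department.
The imbalance in department arose from how applicants were allocated, not from anything the outreach scheme did; and department independently affects the outcome. The pooled gap is confounded — condition on department.
Standardising the mentoring scheme to the population department mix: 0.237·76/122 + 0.245·46/87 + 0.255·17/53 + 0.263·3/18 = 0.403.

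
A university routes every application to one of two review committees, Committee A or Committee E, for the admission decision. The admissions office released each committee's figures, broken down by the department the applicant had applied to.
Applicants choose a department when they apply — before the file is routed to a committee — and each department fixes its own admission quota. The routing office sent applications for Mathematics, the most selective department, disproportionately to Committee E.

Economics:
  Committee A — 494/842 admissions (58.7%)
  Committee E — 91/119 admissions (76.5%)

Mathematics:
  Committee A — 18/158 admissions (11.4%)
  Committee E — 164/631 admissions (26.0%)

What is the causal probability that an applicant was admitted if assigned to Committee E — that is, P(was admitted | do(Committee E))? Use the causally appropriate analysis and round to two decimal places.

Here department is a common cause — it drives both which review committee a case falls under and the outcome. The crude comparison mixes populations; the stratum-specific rates are the causally relevant ones.
Standardising Committee E to the population department mix: 0.549·91/119 + 0.451·164/631 = 0.537.

0.54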